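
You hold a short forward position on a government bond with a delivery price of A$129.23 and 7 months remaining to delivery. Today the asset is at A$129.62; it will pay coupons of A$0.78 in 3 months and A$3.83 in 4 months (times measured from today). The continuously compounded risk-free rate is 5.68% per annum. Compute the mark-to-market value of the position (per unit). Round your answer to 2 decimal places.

-A$0.07

PV(remaining coupons) I = 0.78·e^(−0.0568·3/12) + 3.83·e^(−0.0568·4/12) = 4.5272
Current forward F = (S − I)·e^(rT) = (129.62 − 4.5272)·e^(0.0568·7/12) = 125.0928 × 1.033688 = 129.3069
Value (long) = (F − K)·e^(−rT) = (129.3069 − 129.23) × 0.967410 = 0.0744
Short position value = −(long value) = -A$0.07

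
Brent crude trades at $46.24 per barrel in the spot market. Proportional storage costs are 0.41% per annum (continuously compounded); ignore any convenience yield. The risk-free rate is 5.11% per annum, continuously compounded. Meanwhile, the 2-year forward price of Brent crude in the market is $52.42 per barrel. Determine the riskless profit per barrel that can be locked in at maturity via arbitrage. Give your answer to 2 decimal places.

$0.78 per barrel

Fair forward: F* = S·e^(carry·T), with carry = (r + u) = 0.0511 + 0.0041 = 0.0552
F* = 46.24 · e^(0.0552 × 2) = 46.24 · e^0.110400 = 46.24 × 1.116725 = $51.6374
Market $52.42 > fair $51.6374: forward overpriced → cash-and-carry (buy spot, short the forward).
At maturity, profit = |F_mkt − F*| = |52.42 − 51.6374| = $0.78 per barrel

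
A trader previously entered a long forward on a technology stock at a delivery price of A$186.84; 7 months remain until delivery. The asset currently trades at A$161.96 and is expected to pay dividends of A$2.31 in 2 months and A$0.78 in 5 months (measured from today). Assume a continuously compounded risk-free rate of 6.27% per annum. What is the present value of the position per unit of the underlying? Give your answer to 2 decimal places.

PV(remaining dividends) I = 2.31·e^(−0.0627·2/12) + 0.78·e^(−0.0627·5/12) = 3.0459
Current forward F = (S − I)·e^(rT) = (161.96 − 3.0459)·e^(0.0627·7/12) = 158.9141 × 1.037252 = 164.8340
Value (long) = (F − K)·e^(−rT) = (164.8340 − 186.84) × 0.964086 = -21.2157
Value = -A$21.22

-A$21.22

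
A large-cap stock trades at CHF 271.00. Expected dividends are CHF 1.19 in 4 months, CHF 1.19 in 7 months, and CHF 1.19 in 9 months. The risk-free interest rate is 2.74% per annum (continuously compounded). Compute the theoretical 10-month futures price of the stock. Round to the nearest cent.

PV(dividends) I = 1.19·e^(−0.0274·4/12) + 1.19·e^(−0.0274·7/12) + 1.19·e^(−0.0274·9/12)
I = 1.1792 + 1.1711 + 1.1658 = 3.5161
F = (S − I)·e^(rT) = (271.00 − 3.5161) · e^(0.0274·10/12)
= 267.4839 · e^0.022833 = 267.4839 × 1.023096 = CHF 273.66

CHF 273.66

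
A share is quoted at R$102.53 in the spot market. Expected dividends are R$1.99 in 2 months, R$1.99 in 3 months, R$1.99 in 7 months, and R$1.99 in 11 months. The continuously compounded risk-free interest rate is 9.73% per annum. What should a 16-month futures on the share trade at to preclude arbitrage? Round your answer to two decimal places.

R$108.08

PV(dividends) I = 1.99·e^(−0.0973·2/12) + 1.99·e^(−0.0973·3/12) + 1.99·e^(−0.0973·7/12) + 1.99·e^(−0.0973·11/12)
I = 1.9580 + 1.9422 + 1.8802 + 1.8202 = 7.6006
F = (S − I)·e^(rT) = (102.53 − 7.6006) · e^(0.0973·16/12)
= 94.9294 · e^0.129733 = 94.9294 × 1.138524 = R$108.08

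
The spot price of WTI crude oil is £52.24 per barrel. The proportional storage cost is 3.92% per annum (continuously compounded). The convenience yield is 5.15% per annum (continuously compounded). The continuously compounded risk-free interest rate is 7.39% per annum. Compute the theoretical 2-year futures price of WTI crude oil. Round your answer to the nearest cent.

£59.09 per barrel

Net carry = r + u − y = 0.0739 + 0.0392 − 0.0515 = 0.0616
F = S·e^((r+u−y)T) = 52.24 · e^(0.0616 × 2) = 52.24 · e^0.123200
= 52.24 × 1.131111 = £59.09 per barrel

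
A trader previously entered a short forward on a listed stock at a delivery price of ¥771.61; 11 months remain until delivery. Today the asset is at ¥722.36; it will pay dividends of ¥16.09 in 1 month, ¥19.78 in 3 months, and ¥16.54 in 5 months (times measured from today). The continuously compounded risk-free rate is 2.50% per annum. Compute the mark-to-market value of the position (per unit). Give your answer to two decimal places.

PV(remaining dividends) I = 16.09·e^(−0.0250·1/12) + 19.78·e^(−0.0250·3/12) + 16.54·e^(−0.0250·5/12) = 52.0819
Current forward F = (S − I)·e^(rT) = (722.36 − 52.0819)·e^(0.0250·11/12) = 670.2781 × 1.023181 = 685.8158
Value (long) = (F − K)·e^(−rT) = (685.8158 − 771.61) × 0.977344 = -83.8504
Short position value = −(long value) = ¥83.85

¥83.85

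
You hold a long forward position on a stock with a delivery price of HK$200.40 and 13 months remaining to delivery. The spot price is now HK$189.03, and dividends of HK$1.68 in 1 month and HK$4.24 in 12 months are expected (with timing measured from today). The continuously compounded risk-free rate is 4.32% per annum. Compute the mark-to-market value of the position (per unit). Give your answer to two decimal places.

PV(remaining dividends) I = 1.68·e^(−0.0432·1/12) + 4.24·e^(−0.0432·12/12) = 5.7347
Current forward F = (S − I)·e^(rT) = (189.03 − 5.7347)·e^(0.0432·13/12) = 183.2953 × 1.047912 = 192.0773
Value (long) = (F − K)·e^(−rT) = (192.0773 − 200.40) × 0.954278 = -7.9422
Value = -HK$7.94

-HK$7.94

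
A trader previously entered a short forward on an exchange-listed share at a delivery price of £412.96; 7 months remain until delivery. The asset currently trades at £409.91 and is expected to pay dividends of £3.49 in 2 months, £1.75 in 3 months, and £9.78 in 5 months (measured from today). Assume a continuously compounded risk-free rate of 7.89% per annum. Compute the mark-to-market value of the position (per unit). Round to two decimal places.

PV(remaining dividends) I = 3.49·e^(−0.0789·2/12) + 1.75·e^(−0.0789·3/12) + 9.78·e^(−0.0789·5/12) = 14.6239
Current forward F = (S − I)·e^(rT) = (409.91 − 14.6239)·e^(0.0789·7/12) = 395.2861 × 1.047101 = 413.9045
Value (long) = (F − K)·e^(−rT) = (413.9045 − 412.96) × 0.955018 = 0.9020
Short position value = −(long value) = -£0.90

-£0.90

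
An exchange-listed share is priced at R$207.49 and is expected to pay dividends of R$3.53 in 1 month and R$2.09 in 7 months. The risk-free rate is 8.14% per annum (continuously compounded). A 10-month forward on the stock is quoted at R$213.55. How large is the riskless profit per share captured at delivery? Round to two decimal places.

R$2.62 per share

PV(dividends) I = 3.53·e^(−0.0814·1/12) + 2.09·e^(−0.0814·7/12) = 5.4992
Fair forward F* = (S − I)·e^(rT) = (207.49 − 5.4992)·e^0.067833 = 201.9908 × 1.070187 = 216.1679
Market R$213.55 < fair 216.1679: forward underpriced → reverse cash-and-carry (short the stock, invest proceeds at r, pay the dividends, go long the forward).
Profit at T = |F_mkt − F*| = |213.55 − 216.1679| = R$2.62 per share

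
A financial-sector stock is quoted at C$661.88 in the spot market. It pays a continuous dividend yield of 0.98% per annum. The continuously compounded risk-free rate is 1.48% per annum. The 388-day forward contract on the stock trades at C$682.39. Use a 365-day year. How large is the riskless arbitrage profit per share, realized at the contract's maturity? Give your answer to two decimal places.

C$16.98 per share

Fair forward: F* = S·e^(carry·T), with carry = (r − q) = 0.0148 − 0.0098 = 0.0050
F* = 661.88 · e^(0.0050 × 388/365) = 661.88 · e^0.005315 = 661.88 × 1.005329 = C$665.4072
Market C$682.39 > fair C$665.4072: forward overpriced → cash-and-carry (buy spot, short the forward).
At maturity, profit = |F_mkt − F*| = |682.39 − 665.4072| = C$16.98 per share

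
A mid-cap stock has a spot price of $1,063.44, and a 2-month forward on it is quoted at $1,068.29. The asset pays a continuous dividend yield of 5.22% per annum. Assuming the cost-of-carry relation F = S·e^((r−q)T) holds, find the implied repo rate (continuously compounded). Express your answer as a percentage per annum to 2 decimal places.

7.95%

From F = S·e^((r−q)T): (r − q) = ln(F/S)/T
ln(1068.29/1063.44) = ln(1.004561) = 0.004551
(r − q) = 0.004551 / (2/12) = 0.027306
r = ln(F/S)/T + q = 0.027306 + 0.0522 = 0.079506
r = 7.95%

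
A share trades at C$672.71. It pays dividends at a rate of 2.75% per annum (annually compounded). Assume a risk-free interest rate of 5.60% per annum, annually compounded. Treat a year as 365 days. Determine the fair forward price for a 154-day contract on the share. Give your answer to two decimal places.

F = S · (1+r)^T / (1+q)^T
= 672.71 × 1.023256 / 1.011512 = 672.71 × 1.011610
F = C$680.52

C$680.52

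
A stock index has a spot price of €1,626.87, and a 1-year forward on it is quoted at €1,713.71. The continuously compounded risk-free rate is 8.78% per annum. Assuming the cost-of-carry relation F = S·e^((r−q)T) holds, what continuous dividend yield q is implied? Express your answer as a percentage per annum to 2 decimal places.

From F = S·e^((r−q)T): (r − q) = ln(F/S)/T
ln(1713.71/1626.87) = ln(1.053379) = 0.052003
(r − q) = 0.052003 / (1) = 0.052003
q = r − ln(F/S)/T = 0.0878 − 0.052003 = 0.035797
q = 3.58%

3.58%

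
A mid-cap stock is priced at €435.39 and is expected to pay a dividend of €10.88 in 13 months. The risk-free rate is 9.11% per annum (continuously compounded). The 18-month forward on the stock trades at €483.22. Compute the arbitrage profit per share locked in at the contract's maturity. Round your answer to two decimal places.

€4.62 per share

PV(dividends) I = 10.88·e^(−0.0911·13/12) = 9.8575
Fair forward F* = (S − I)·e^(rT) = (435.39 − 9.8575)·e^0.136650 = 425.5325 × 1.146427 = 487.8419
Market €483.22 < fair 487.8419: forward underpriced → reverse cash-and-carry (short the stock, invest proceeds at r, pay the dividends, go long the forward).
Profit at T = |F_mkt − F*| = |483.22 − 487.8419| = €4.62 per share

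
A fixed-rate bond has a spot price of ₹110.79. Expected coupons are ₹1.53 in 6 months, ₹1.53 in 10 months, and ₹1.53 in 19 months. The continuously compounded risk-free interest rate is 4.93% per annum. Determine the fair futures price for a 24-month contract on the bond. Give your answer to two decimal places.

₹117.44

PV(coupons) I = 1.53·e^(−0.0493·6/12) + 1.53·e^(−0.0493·10/12) + 1.53·e^(−0.0493·19/12)
I = 1.4927 + 1.4684 + 1.4151 = 4.3762
F = (S − I)·e^(rT) = (110.79 − 4.3762) · e^(0.0493·24/12)
= 106.4138 · e^0.098600 = 106.4138 × 1.103625 = ₹117.44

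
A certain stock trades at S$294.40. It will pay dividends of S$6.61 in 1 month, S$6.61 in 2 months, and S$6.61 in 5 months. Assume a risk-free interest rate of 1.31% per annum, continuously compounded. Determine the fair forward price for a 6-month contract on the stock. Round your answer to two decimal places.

PV(dividends) I = 6.61·e^(−0.0131·1/12) + 6.61·e^(−0.0131·2/12) + 6.61·e^(−0.0131·5/12)
I = 6.6028 + 6.5956 + 6.5740 = 19.7724
F = (S − I)·e^(rT) = (294.40 − 19.7724) · e^(0.0131·6/12)
= 274.6276 · e^0.006550 = 274.6276 × 1.006571 = S$276.43

S$276.43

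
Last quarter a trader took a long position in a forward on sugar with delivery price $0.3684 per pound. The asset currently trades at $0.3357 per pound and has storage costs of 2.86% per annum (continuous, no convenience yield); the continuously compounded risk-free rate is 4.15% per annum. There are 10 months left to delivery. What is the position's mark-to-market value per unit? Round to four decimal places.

-$0.0121 per pound

Current fair forward for the remaining 10 months: F = S·e^((r + u)·T), (r + u) = 0.0415 + 0.0286 = 0.0701
F = 0.3357 · e^(0.0701 × 10/12) = 0.3357 × 1.060157 = 0.3559
Value of long forward = (F − K)·e^(−rT) = (0.3559 − 0.3684) · e^(−0.0415·10/12)
= -0.0125 × 0.966008 = -0.0121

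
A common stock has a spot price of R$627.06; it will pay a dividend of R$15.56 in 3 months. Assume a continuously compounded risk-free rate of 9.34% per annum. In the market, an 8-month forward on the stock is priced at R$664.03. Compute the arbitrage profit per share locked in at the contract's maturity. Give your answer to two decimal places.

PV(dividends) I = 15.56·e^(−0.0934·3/12) = 15.2009
Fair forward F* = (S − I)·e^(rT) = (627.06 − 15.2009)·e^0.062267 = 611.8591 × 1.064246 = 651.1686
Market R$664.03 > fair 651.1686: forward overpriced → cash-and-carry (borrow at r, buy the stock and collect the dividends, short the forward).
Profit at T = |F_mkt − F*| = |664.03 − 651.1686| = R$12.86 per share

R$12.86 per share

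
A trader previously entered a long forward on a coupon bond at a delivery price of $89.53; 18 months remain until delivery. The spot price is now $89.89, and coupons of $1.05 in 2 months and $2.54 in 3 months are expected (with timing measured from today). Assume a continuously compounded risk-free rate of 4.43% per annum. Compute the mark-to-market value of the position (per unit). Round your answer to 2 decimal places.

$2.56

PV(remaining coupons) I = 1.05·e^(−0.0443·2/12) + 2.54·e^(−0.0443·3/12) = 3.5543
Current forward F = (S − I)·e^(rT) = (89.89 − 3.5543)·e^(0.0443·18/12) = 86.3357 × 1.068708 = 92.2677
Value (long) = (F − K)·e^(−rT) = (92.2677 − 89.53) × 0.935710 = 2.5617
Value = $2.56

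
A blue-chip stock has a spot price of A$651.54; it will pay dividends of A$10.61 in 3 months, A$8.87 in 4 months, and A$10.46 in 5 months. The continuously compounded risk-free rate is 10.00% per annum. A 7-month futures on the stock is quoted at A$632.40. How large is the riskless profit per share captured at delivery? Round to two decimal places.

PV(dividends) I = 10.61·e^(−0.1000·3/12) + 8.87·e^(−0.1000·4/12) + 10.46·e^(−0.1000·5/12) = 28.9604
Fair futures F* = (S − I)·e^(rT) = (651.54 − 28.9604)·e^0.058333 = 622.5796 × 1.060068 = 659.9767
Market A$632.40 < fair 659.9767: forward underpriced → reverse cash-and-carry (short the stock, invest proceeds at r, pay the dividends, go long the forward).
Profit at T = |F_mkt − F*| = |632.40 − 659.9767| = A$27.58 per share

A$27.58 per share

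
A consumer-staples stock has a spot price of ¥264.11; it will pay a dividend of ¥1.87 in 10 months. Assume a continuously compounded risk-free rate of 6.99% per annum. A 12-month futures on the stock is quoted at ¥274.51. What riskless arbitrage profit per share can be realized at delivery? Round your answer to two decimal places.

¥6.83 per share

PV(dividends) I = 1.87·e^(−0.0699·10/12) = 1.7642
Fair futures F* = (S − I)·e^(rT) = (264.11 − 1.7642)·e^0.069900 = 262.3458 × 1.072401 = 281.3399
Market ¥274.51 < fair 281.3399: forward underpriced → reverse cash-and-carry (short the stock, invest proceeds at r, pay the dividends, go long the forward).
Profit at T = |F_mkt − F*| = |274.51 − 281.3399| = ¥6.83 per share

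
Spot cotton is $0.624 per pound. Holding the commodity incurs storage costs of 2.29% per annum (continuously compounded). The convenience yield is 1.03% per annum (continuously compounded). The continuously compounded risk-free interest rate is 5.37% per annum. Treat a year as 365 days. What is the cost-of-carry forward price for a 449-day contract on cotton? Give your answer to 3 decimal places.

$0.677 per pound

Net carry = r + u − y = 0.0537 + 0.0229 − 0.0103 = 0.0663
F = S·e^((r+u−y)T) = 0.624 · e^(0.0663 × 449/365) = 0.624 · e^0.081558
= 0.624 × 1.084976 = $0.677 per pound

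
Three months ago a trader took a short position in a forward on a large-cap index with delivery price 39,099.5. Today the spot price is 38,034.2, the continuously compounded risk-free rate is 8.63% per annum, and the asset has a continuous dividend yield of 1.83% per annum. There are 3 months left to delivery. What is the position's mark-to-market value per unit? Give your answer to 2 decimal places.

Current fair forward for the remaining 3 months: F = S·e^((r − q)·T), (r − q) = 0.0863 − 0.0183 = 0.0680
F = 38034.2 · e^(0.0680 × 3/12) = 38034.2 × 1.01714532 = 38686.3085
Value of long forward = (F − K)·e^(−rT) = (38686.3085 − 39099.5) · e^(−0.0863·3/12)
= -413.1915 × 0.97865608 = -404.37
Short position value = −(long value) = 404.37

404.37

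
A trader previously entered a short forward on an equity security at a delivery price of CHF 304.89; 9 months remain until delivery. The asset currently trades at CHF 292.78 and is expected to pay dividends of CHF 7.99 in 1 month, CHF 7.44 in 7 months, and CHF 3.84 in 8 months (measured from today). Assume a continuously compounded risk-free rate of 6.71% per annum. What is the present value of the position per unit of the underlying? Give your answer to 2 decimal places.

PV(remaining dividends) I = 7.99·e^(−0.0671·1/12) + 7.44·e^(−0.0671·7/12) + 3.84·e^(−0.0671·8/12) = 18.7719
Current forward F = (S − I)·e^(rT) = (292.78 − 18.7719)·e^(0.0671·9/12) = 274.0081 × 1.051613 = 288.1505
Value (long) = (F − K)·e^(−rT) = (288.1505 − 304.89) × 0.950920 = -15.9179
Short position value = −(long value) = CHF 15.92

CHF 15.92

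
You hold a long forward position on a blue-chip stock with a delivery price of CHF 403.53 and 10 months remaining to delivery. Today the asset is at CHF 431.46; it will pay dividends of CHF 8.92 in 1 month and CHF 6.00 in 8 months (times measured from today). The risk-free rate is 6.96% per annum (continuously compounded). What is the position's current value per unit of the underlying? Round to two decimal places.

CHF 36.07

PV(remaining dividends) I = 8.92·e^(−0.0696·1/12) + 6.00·e^(−0.0696·8/12) = 14.5964
Current forward F = (S − I)·e^(rT) = (431.46 − 14.5964)·e^(0.0696·10/12) = 416.8636 × 1.059715 = 441.7566
Value (long) = (F − K)·e^(−rT) = (441.7566 − 403.53) × 0.943650 = 36.0725
Value = CHF 36.07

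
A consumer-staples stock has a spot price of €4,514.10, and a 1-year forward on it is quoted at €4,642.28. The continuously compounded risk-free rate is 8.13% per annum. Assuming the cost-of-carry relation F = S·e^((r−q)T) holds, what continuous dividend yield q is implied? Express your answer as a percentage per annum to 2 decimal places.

From F = S·e^((r−q)T): (r − q) = ln(F/S)/T
ln(4642.28/4514.10) = ln(1.028395) = 0.027999
(r − q) = 0.027999 / (1) = 0.027999
q = r − ln(F/S)/T = 0.0813 − 0.027999 = 0.053301
q = 5.33%

5.33%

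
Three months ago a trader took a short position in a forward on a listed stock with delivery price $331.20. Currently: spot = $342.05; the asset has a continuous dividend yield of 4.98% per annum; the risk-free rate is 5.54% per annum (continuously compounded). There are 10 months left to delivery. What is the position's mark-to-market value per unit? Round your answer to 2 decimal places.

-$11.89

Current fair forward for the remaining 10 months: F = S·e^((r − q)·T), (r − q) = 0.0554 − 0.0498 = 0.0056
F = 342.05 · e^(0.0056 × 10/12) = 342.05 × 1.004678 = 343.6501
Value of long forward = (F − K)·e^(−rT) = (343.6501 − 331.20) · e^(−0.0554·10/12)
= 12.4501 × 0.954883 = 11.89
Short position value = −(long value) = -$11.89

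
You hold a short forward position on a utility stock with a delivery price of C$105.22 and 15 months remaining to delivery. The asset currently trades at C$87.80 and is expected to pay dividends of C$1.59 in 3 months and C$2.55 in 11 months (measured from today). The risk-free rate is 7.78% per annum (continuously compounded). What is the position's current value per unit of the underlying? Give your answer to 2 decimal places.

C$11.60

PV(remaining dividends) I = 1.59·e^(−0.0778·3/12) + 2.55·e^(−0.0778·11/12) = 3.9338
Current forward F = (S − I)·e^(rT) = (87.80 − 3.9338)·e^(0.0778·15/12) = 83.8662 × 1.102136 = 92.4320
Value (long) = (F − K)·e^(−rT) = (92.4320 − 105.22) × 0.907329 = -11.6029
Short position value = −(long value) = C$11.60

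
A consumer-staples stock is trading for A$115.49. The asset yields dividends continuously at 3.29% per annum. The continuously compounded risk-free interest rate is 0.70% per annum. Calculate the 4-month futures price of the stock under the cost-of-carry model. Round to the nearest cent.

F = S·e^((r − q)T) = 115.49 · e^((0.0070 − 0.0329) × 4/12)
= 115.49 · e^-0.008633 = 115.49 × 0.991404
F = A$114.50

A$114.50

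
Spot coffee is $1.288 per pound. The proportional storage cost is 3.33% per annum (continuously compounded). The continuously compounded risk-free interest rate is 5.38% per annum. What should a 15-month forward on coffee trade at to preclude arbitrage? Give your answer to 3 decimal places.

Net carry = r + u − y = 0.0538 + 0.0333 − 0.0000 = 0.0871
F = S·e^((r+u−y)T) = 1.288 · e^(0.0871 × 15/12) = 1.288 · e^0.108875
= 1.288 × 1.115023 = $1.436 per pound

$1.436 per pound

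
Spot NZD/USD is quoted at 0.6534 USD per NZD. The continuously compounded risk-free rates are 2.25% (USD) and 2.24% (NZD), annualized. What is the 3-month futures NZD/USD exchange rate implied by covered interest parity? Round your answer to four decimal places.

F = S·e^((r_USD − r_NZD)T) = 0.6534 · e^((0.0225 − 0.0224) × 3/12)
= 0.6534 · e^0.000025 = 0.6534 × 1.000025
F = 0.6534 USD per NZD

0.6534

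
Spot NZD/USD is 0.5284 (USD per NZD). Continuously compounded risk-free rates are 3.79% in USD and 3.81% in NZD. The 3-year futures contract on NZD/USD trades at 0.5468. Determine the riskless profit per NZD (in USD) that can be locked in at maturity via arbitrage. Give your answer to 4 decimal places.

0.0187 per NZD (in USD)

Fair futures: F* = S·e^(carry·T), with carry = (r_USD − r_NZD) = 0.0379 − 0.0381 = -0.0002
F* = 0.5284 · e^(-0.0002 × 3) = 0.5284 · e^-0.000600 = 0.5284 × 0.999400 = 0.5281
Market 0.5468 > fair 0.5281: forward overpriced → cash-and-carry (buy spot, short the forward).
At maturity, profit = |F_mkt − F*| = |0.5468 − 0.5281| = 0.0187 per NZD (in USD)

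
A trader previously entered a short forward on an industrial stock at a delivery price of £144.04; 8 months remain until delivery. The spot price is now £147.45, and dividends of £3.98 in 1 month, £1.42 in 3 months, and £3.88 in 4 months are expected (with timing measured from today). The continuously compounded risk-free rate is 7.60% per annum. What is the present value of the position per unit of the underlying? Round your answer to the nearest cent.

-£1.40

PV(remaining dividends) I = 3.98·e^(−0.0760·1/12) + 1.42·e^(−0.0760·3/12) + 3.88·e^(−0.0760·4/12) = 9.1311
Current forward F = (S − I)·e^(rT) = (147.45 − 9.1311)·e^(0.0760·8/12) = 138.3189 × 1.051972 = 145.5076
Value (long) = (F − K)·e^(−rT) = (145.5076 − 144.04) × 0.950595 = 1.3951
Short position value = −(long value) = -£1.40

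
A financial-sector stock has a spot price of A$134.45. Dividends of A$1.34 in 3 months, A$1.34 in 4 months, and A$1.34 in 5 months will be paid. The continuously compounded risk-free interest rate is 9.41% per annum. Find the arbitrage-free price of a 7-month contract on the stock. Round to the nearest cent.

A$137.92

PV(dividends) I = 1.34·e^(−0.0941·3/12) + 1.34·e^(−0.0941·4/12) + 1.34·e^(−0.0941·5/12)
I = 1.3088 + 1.2986 + 1.2885 = 3.8959
F = (S − I)·e^(rT) = (134.45 − 3.8959) · e^(0.0941·7/12)
= 130.5541 · e^0.054892 = 130.5541 × 1.056427 = A$137.92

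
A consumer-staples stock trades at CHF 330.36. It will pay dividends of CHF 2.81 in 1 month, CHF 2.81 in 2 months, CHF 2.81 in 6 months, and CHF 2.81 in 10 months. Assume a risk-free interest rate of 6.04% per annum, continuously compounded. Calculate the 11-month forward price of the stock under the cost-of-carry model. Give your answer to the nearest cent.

CHF 337.57

PV(dividends) I = 2.81·e^(−0.0604·1/12) + 2.81·e^(−0.0604·2/12) + 2.81·e^(−0.0604·6/12) + 2.81·e^(−0.0604·10/12)
I = 2.7959 + 2.7819 + 2.7264 + 2.6721 = 10.9763
F = (S − I)·e^(rT) = (330.36 − 10.9763) · e^(0.0604·11/12)
= 319.3837 · e^0.055367 = 319.3837 × 1.056928 = CHF 337.57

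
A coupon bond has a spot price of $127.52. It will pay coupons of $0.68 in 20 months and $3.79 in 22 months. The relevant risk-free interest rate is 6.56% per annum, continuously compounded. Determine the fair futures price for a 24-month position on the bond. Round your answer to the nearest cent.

PV(coupons) I = 0.68·e^(−0.0656·20/12) + 3.79·e^(−0.0656·22/12)
I = 0.6096 + 3.3605 = 3.9701
F = (S − I)·e^(rT) = (127.52 − 3.9701) · e^(0.0656·24/12)
= 123.5499 · e^0.131200 = 123.5499 × 1.140196 = $140.87

$140.87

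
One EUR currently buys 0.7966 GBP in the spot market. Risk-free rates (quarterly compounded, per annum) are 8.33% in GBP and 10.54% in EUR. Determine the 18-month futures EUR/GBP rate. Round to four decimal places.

By covered interest parity, F = S · (1+r_GBP/4)^(4T) / (1+r_EUR/4)^(4T)
= 0.7966 × 1.131639 / 1.168888 = 0.7966 × 0.968133
F = 0.7712 GBP per EUR

0.7712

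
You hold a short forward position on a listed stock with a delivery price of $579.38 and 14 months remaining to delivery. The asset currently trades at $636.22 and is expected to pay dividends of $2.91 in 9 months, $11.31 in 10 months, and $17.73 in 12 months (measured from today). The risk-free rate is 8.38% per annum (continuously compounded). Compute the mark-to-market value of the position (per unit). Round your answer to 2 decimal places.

-$81.22

PV(remaining dividends) I = 2.91·e^(−0.0838·9/12) + 11.31·e^(−0.0838·10/12) + 17.73·e^(−0.0838·12/12) = 29.5846
Current forward F = (S − I)·e^(rT) = (636.22 − 29.5846)·e^(0.0838·14/12) = 606.6354 × 1.102705 = 668.9399
Value (long) = (F − K)·e^(−rT) = (668.9399 − 579.38) × 0.906860 = 81.2183
Short position value = −(long value) = -$81.22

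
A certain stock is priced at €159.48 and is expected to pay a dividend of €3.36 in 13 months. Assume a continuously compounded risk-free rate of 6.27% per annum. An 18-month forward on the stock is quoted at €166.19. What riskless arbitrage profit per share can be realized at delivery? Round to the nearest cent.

€5.57 per share

PV(dividends) I = 3.36·e^(−0.0627·13/12) = 3.1394
Fair forward F* = (S − I)·e^(rT) = (159.48 − 3.1394)·e^0.094050 = 156.3406 × 1.098615 = 171.7581
Market €166.19 < fair 171.7581: forward underpriced → reverse cash-and-carry (short the stock, invest proceeds at r, pay the dividends, go long the forward).
Profit at T = |F_mkt − F*| = |166.19 − 171.7581| = €5.57 per share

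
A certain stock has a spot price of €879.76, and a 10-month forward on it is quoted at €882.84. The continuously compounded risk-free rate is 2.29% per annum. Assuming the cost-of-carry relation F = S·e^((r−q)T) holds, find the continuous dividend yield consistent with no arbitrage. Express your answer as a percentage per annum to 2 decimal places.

1.87%

From F = S·e^((r−q)T): (r − q) = ln(F/S)/T
ln(882.84/879.76) = ln(1.003501) = 0.003495
(r − q) = 0.003495 / (10/12) = 0.004194
q = r − ln(F/S)/T = 0.0229 − 0.004194 = 0.018706
q = 1.87%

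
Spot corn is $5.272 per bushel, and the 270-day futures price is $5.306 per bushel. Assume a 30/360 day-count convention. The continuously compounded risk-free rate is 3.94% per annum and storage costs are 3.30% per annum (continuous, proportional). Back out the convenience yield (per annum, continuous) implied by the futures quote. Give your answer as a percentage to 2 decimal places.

6.38%

F = S·e^((r+u−y)T) ⇒ (r+u−y) = ln(F/S)/T
ln(5.306/5.272) = 0.006428; /T ⇒ 0.008571
y = r + u − ln(F/S)/T = 0.0394 + 0.0330 − 0.008571 = 0.063829
y = 6.38%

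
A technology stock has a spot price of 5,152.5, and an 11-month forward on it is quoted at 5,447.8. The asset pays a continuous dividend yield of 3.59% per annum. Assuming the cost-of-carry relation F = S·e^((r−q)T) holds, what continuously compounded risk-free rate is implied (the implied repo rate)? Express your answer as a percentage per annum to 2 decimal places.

From F = S·e^((r−q)T): (r − q) = ln(F/S)/T
ln(5447.8/5152.5) = ln(1.057312) = 0.055730
(r − q) = 0.055730 / (11/12) = 0.060796
r = ln(F/S)/T + q = 0.060796 + 0.0359 = 0.096696
r = 9.67%

9.67%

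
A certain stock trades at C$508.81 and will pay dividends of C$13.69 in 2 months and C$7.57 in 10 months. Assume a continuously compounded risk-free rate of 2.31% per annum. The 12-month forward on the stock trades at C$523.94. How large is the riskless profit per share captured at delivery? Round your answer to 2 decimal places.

PV(dividends) I = 13.69·e^(−0.0231·2/12) + 7.57·e^(−0.0231·10/12) = 21.0631
Fair forward F* = (S − I)·e^(rT) = (508.81 − 21.0631)·e^0.023100 = 487.7469 × 1.023369 = 499.1451
Market C$523.94 > fair 499.1451: forward overpriced → cash-and-carry (borrow at r, buy the stock and collect the dividends, short the forward).
Profit at T = |F_mkt − F*| = |523.94 − 499.1451| = C$24.79 per share

C$24.79 per share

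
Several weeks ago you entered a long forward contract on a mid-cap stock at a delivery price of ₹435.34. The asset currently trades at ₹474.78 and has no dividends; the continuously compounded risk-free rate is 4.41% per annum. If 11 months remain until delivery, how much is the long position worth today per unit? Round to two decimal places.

₹56.69

Current fair forward for the remaining 11 months: F = S·e^(r·T), r = 0.0441
F = 474.78 · e^(0.0441 × 11/12) = 474.78 × 1.041253 = 494.3661
Value of long forward = (F − K)·e^(−rT) = (494.3661 − 435.34) · e^(−0.0441·11/12)
= 59.0261 × 0.960381 = 56.69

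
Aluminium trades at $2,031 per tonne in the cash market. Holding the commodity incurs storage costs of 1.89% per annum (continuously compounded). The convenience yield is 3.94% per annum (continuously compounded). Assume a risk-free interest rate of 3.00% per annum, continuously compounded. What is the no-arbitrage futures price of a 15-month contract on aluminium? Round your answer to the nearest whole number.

Net carry = r + u − y = 0.0300 + 0.0189 − 0.0394 = 0.0095
F = S·e^((r+u−y)T) = 2031 · e^(0.0095 × 15/12) = 2031 · e^0.011875
= 2031 × 1.011946 = $2,055 per tonne

$2,055 per tonne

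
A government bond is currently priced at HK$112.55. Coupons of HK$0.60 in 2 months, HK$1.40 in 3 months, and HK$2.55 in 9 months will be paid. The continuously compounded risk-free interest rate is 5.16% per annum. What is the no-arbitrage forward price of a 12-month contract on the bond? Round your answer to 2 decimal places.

HK$113.85

PV(coupons) I = 0.60·e^(−0.0516·2/12) + 1.40·e^(−0.0516·3/12) + 2.55·e^(−0.0516·9/12)
I = 0.5949 + 1.3821 + 2.4532 = 4.4302
F = (S − I)·e^(rT) = (112.55 − 4.4302) · e^(0.0516·12/12)
= 108.1198 · e^0.051600 = 108.1198 × 1.052954 = HK$113.85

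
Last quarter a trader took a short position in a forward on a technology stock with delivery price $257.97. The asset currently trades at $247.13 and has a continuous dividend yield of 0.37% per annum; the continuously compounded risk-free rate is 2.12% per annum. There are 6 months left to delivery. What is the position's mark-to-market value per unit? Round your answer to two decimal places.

$8.58

Current fair forward for the remaining 6 months: F = S·e^((r − q)·T), (r − q) = 0.0212 − 0.0037 = 0.0175
F = 247.13 · e^(0.0175 × 6/12) = 247.13 × 1.008788 = 249.3018
Value of long forward = (F − K)·e^(−rT) = (249.3018 − 257.97) · e^(−0.0212·6/12)
= -8.6682 × 0.989456 = -8.58
Short position value = −(long value) = $8.58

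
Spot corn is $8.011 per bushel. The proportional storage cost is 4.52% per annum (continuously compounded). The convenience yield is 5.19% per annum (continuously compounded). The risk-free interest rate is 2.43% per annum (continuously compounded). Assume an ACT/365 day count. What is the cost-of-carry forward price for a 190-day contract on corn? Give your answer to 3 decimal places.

Net carry = r + u − y = 0.0243 + 0.0452 − 0.0519 = 0.0176
F = S·e^((r+u−y)T) = 8.011 · e^(0.0176 × 190/365) = 8.011 · e^0.009162
= 8.011 × 1.009204 = $8.085 per bushel

$8.085 per bushel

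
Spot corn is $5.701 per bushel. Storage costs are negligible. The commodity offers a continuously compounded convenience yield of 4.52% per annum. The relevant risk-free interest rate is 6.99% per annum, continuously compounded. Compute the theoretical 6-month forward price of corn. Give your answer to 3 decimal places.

$5.772 per bushel

Net carry = r + u − y = 0.0699 + 0.0000 − 0.0452 = 0.0247
F = S·e^((r+u−y)T) = 5.701 · e^(0.0247 × 6/12) = 5.701 · e^0.012350
= 5.701 × 1.012427 = $5.772 per bushel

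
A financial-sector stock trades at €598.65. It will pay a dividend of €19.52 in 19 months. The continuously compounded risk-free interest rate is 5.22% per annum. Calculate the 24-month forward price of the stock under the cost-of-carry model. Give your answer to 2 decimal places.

PV(dividends) I = 19.52·e^(−0.0522·19/12)
I = 17.9715
F = (S − I)·e^(rT) = (598.65 − 17.9715) · e^(0.0522·24/12)
= 580.6785 · e^0.104400 = 580.6785 × 1.110044 = €644.58

€644.58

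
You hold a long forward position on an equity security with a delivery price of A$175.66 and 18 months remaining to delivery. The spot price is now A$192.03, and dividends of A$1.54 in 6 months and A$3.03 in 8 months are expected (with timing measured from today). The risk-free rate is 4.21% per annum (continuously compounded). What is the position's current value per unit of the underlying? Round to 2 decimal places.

A$22.67

PV(remaining dividends) I = 1.54·e^(−0.0421·6/12) + 3.03·e^(−0.0421·8/12) = 4.4541
Current forward F = (S − I)·e^(rT) = (192.03 − 4.4541)·e^(0.0421·18/12) = 187.5759 × 1.065187 = 199.8034
Value (long) = (F − K)·e^(−rT) = (199.8034 − 175.66) × 0.938803 = 22.6659
Value = A$22.67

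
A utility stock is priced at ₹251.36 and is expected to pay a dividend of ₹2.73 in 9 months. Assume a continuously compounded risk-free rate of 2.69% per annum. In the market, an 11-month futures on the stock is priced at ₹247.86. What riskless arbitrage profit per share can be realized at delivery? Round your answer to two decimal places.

PV(dividends) I = 2.73·e^(−0.0269·9/12) = 2.6755
Fair futures F* = (S − I)·e^(rT) = (251.36 − 2.6755)·e^0.024658 = 248.6845 × 1.024965 = 254.8929
Market ₹247.86 < fair 254.8929: forward underpriced → reverse cash-and-carry (short the stock, invest proceeds at r, pay the dividends, go long the forward).
Profit at T = |F_mkt − F*| = |247.86 − 254.8929| = ₹7.03 per share

₹7.03 per share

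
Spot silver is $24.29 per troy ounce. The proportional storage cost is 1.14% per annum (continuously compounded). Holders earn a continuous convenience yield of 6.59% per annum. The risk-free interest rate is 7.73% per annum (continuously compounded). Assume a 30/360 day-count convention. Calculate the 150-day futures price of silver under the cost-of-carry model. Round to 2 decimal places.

Net carry = r + u − y = 0.0773 + 0.0114 − 0.0659 = 0.0228
F = S·e^((r+u−y)T) = 24.29 · e^(0.0228 × 150/360) = 24.29 · e^0.009500
= 24.29 × 1.009545 = $24.52 per troy ounce

$24.52 per troy ounce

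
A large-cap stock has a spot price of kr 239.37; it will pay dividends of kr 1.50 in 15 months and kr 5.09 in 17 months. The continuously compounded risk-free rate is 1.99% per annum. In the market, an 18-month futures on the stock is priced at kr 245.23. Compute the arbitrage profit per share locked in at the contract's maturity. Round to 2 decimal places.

kr 5.21 per share

PV(dividends) I = 1.50·e^(−0.0199·15/12) + 5.09·e^(−0.0199·17/12) = 6.4117
Fair futures F* = (S − I)·e^(rT) = (239.37 − 6.4117)·e^0.029850 = 232.9583 × 1.030300 = 240.0169
Market kr 245.23 > fair 240.0169: forward overpriced → cash-and-carry (borrow at r, buy the stock and collect the dividends, short the forward).
Profit at T = |F_mkt − F*| = |245.23 − 240.0169| = kr 5.21 per share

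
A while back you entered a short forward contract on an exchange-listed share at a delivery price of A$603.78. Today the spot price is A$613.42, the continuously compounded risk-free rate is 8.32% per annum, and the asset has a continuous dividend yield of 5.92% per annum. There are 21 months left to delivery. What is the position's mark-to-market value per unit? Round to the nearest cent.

-A$31.08

Current fair forward for the remaining 21 months: F = S·e^((r − q)·T), (r − q) = 0.0832 − 0.0592 = 0.0240
F = 613.42 · e^(0.0240 × 21/12) = 613.42 × 1.042894 = 639.7320
Value of long forward = (F − K)·e^(−rT) = (639.7320 − 603.78) · e^(−0.0832·21/12)
= 35.9520 × 0.864503 = 31.08
Short position value = −(long value) = -A$31.08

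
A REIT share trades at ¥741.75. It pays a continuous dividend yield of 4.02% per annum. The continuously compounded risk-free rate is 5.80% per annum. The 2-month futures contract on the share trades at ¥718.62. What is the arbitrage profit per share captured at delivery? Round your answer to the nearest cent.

Fair futures: F* = S·e^(carry·T), with carry = (r − q) = 0.0580 − 0.0402 = 0.0178
F* = 741.75 · e^(0.0178 × 2/12) = 741.75 · e^0.002967 = 741.75 × 1.002971 = ¥743.9537
Market ¥718.62 < fair ¥743.9537: forward underpriced → reverse cash-and-carry (short spot, go long the forward).
At maturity, profit = |F_mkt − F*| = |718.62 − 743.9537| = ¥25.33 per share

¥25.33 per share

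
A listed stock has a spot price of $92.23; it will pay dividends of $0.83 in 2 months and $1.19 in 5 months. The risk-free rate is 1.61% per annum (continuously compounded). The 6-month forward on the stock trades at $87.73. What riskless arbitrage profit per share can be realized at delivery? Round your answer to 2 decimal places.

$3.22 per share

PV(dividends) I = 0.83·e^(−0.0161·2/12) + 1.19·e^(−0.0161·5/12) = 2.0098
Fair forward F* = (S − I)·e^(rT) = (92.23 − 2.0098)·e^0.008050 = 90.2202 × 1.008082 = 90.9494
Market $87.73 < fair 90.9494: forward underpriced → reverse cash-and-carry (short the stock, invest proceeds at r, pay the dividends, go long the forward).
Profit at T = |F_mkt − F*| = |87.73 − 90.9494| = $3.22 per share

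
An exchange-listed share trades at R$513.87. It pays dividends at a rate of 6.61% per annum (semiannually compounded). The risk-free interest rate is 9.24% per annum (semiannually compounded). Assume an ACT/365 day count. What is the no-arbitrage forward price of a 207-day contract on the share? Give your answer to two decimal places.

R$521.30

F = S · (1+r/2)^(2T) / (1+q/2)^(2T)
= 513.87 × 1.052563 / 1.037569 = 513.87 × 1.014451
F = R$521.30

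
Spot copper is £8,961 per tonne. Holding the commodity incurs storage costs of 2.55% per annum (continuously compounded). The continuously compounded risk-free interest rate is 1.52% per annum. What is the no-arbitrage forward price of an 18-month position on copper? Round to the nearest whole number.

Net carry = r + u − y = 0.0152 + 0.0255 − 0.0000 = 0.0407
F = S·e^((r+u−y)T) = 8961 · e^(0.0407 × 18/12) = 8961 · e^0.061050
= 8961 × 1.062952 = £9,525 per tonne

£9,525 per tonne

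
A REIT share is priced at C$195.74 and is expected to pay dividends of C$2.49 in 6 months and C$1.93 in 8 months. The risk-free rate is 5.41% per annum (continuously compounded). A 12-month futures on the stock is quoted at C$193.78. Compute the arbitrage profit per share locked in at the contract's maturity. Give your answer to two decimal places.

PV(dividends) I = 2.49·e^(−0.0541·6/12) + 1.93·e^(−0.0541·8/12) = 4.2852
Fair futures F* = (S − I)·e^(rT) = (195.74 − 4.2852)·e^0.054100 = 191.4548 × 1.055590 = 202.0978
Market C$193.78 < fair 202.0978: forward underpriced → reverse cash-and-carry (short the stock, invest proceeds at r, pay the dividends, go long the forward).
Profit at T = |F_mkt − F*| = |193.78 − 202.0978| = C$8.32 per share

C$8.32 per share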